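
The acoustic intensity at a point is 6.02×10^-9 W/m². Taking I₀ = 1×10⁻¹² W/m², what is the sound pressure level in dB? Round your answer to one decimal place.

Dividing by I₀ shifts the exponent by 12: I/I₀ = 6.02×10^3.
L = 10·(0.7796 + 3) = 37.80 dB.

37.8 dB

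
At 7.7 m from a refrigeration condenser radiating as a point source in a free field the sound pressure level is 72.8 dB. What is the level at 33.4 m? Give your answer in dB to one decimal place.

For a point source, L₂ = L₁ − 20·log₁₀(r₂/r₁).
L₂ = 72.8 − 20·log₁₀(33.4/7.7) = 72.8 − 12.745 = 60.05 dB.

60.1 dB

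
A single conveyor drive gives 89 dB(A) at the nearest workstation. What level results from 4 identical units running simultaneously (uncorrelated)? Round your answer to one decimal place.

N identical incoherent sources raise the level by 10·log₁₀ N.
L_total = 89 + 10·log₁₀(4) = 89 + 6.021 = 95.02 dB(A).

95.0 dB(A)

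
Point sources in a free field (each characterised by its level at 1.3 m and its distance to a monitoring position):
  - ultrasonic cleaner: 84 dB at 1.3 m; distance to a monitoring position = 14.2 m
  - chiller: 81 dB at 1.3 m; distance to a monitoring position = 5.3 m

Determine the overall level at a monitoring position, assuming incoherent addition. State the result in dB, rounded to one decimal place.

Apply inverse-square spreading to bring every level to the receiver, then sum 10^(L/10).
ultrasonic cleaner: 84 − 20·log₁₀(14.2/1.3) = 84 − 20.77 = 63.23 dB.
chiller: 81 − 20·log₁₀(5.3/1.3) = 81 − 12.21 = 68.79 dB.
Σ 10^(L/10) = 9.679e+06 → L_total = 10·log₁₀(9.679e+06) = 69.86 dB.

69.9 dB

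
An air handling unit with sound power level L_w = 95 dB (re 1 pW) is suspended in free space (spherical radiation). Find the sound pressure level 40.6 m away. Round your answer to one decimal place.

51.8 dB

Free-field spherical radiation: L_p = L_w − 10·log₁₀(4π·r²), r = 40.6 m.
4π·r² = 2.071e+04 m², 10·log₁₀ of that is 43.163 dB.
L_p = 95 − 43.163 = 51.84 dB.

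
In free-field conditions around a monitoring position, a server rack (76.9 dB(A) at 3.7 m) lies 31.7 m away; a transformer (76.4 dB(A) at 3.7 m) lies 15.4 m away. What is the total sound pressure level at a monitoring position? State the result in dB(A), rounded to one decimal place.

65.0 dB(A)

Apply inverse-square spreading to bring every level to the receiver, then sum 10^(L/10).
server rack: 76.9 − 20·log₁₀(31.7/3.7) = 76.9 − 18.66 = 58.24 dB(A).
transformer: 76.4 − 20·log₁₀(15.4/3.7) = 76.4 − 12.39 = 64.01 dB(A).
Σ 10^(L/10) = 3.187e+06 → L_total = 10·log₁₀(3.187e+06) = 65.03 dB(A).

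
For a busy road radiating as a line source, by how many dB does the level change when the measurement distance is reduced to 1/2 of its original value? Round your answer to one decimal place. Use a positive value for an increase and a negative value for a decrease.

+3.0 dB

Line-source spreading: ΔL = −10·log₁₀(r₂/r₁).
ΔL = −10·log₁₀(0.5) = +3.01 dB.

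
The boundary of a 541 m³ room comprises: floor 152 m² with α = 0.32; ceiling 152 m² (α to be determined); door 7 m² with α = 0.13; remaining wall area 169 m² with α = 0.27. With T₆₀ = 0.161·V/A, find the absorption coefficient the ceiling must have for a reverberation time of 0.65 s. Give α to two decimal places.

Required total absorption A = 0.161·541/0.65 = 134.00 m².
Absorption from the other surfaces = 152·0.32 + 7·0.13 + 169·0.27 = 95.18 m², so the ceiling must supply 38.82 m² over 152 m².
α = 38.82/152 = 0.255.

0.26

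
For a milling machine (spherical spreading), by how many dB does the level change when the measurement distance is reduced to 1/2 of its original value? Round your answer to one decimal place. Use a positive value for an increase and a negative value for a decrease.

+6.0 dB

Point-source spreading: ΔL = −20·log₁₀(r₂/r₁).
ΔL = −20·log₁₀(0.5) = +6.02 dB.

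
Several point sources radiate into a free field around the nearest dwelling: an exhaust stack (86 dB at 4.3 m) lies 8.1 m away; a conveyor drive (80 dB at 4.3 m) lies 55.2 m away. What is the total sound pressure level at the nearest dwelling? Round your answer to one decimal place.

80.5 dB

Apply inverse-square spreading to bring every level to the receiver, then sum 10^(L/10).
exhaust stack: 86 − 20·log₁₀(8.1/4.3) = 86 − 5.50 = 80.50 dB.
conveyor drive: 80 − 20·log₁₀(55.2/4.3) = 80 − 22.17 = 57.83 dB.
Σ 10^(L/10) = 1.128e+08 → L_total = 10·log₁₀(1.128e+08) = 80.52 dB.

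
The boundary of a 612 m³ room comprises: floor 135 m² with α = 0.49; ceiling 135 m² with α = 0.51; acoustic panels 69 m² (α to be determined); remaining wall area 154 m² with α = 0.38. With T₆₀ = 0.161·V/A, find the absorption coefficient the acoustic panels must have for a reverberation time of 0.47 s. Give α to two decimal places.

0.23

Required total absorption A = 0.161·612/0.47 = 209.64 m².
Absorption from the other surfaces = 135·0.49 + 135·0.51 + 154·0.38 = 193.52 m², so the acoustic panels must supply 16.12 m² over 69 m².
α = 16.12/69 = 0.234.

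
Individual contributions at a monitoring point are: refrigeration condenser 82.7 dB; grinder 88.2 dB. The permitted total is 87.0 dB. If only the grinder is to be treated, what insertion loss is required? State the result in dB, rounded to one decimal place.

Everything except the grinder sums to 10^(82.7/10) = 1.862e+08 in linear terms, 82.70 dB.
The limit corresponds to 10^(87.0/10) = 5.012e+08; subtracting the fixed part leaves 3.150e+08 for the grinder, i.e. 84.98 dB.
Required insertion loss = 88.2 − 84.98 = 3.22 dB.

3.2 dB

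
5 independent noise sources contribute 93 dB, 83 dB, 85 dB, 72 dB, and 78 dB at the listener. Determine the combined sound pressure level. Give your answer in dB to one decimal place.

For uncorrelated sources the intensities add, so convert each level to linear form, sum, and take 10·log₁₀ of the total.
Σ 10^(L/10) = 10^(93/10) + 10^(83/10) + 10^(85/10) + 10^(72/10) + 10^(78/10) = 2.590e+09.
L_total = 10·log₁₀(2.590e+09) = 94.13 dB.

94.1 dB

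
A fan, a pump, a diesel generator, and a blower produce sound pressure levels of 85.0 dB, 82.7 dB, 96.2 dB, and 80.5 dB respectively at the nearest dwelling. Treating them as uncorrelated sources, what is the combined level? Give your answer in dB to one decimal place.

For uncorrelated sources the intensities add, so convert each level to linear form, sum, and take 10·log₁₀ of the total.
Σ 10^(L/10) = 10^(85.0/10) + 10^(82.7/10) + 10^(96.2/10) + 10^(80.5/10) = 4.783e+09.
L_total = 10·log₁₀(4.783e+09) = 96.80 dB.

96.8 dB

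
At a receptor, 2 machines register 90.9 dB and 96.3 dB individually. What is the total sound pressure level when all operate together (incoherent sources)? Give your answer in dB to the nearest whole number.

97 dB

For uncorrelated sources the intensities add, so convert each level to linear form, sum, and take 10·log₁₀ of the total.
Σ 10^(L/10) = 10^(90.9/10) + 10^(96.3/10) = 5.496e+09.
L_total = 10·log₁₀(5.496e+09) = 97.40 dB.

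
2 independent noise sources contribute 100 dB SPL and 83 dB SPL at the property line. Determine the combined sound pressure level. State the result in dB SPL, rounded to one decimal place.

100.1 dB SPL

For uncorrelated sources the intensities add, so convert each level to linear form, sum, and take 10·log₁₀ of the total.
Σ 10^(L/10) = 10^(100/10) + 10^(83/10) = 1.020e+10.
L_total = 10·log₁₀(1.020e+10) = 100.09 dB SPL.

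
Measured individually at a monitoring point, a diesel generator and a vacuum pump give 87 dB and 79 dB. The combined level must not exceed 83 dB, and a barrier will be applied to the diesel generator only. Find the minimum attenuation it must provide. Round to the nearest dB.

Everything except the diesel generator sums to 10^(79/10) = 7.943e+07 in linear terms, 79.00 dB.
The limit corresponds to 10^(83/10) = 1.995e+08; subtracting the fixed part leaves 1.201e+08 for the diesel generator, i.e. 80.80 dB.
Required insertion loss = 87 − 80.80 = 6.20 dB.

6 dB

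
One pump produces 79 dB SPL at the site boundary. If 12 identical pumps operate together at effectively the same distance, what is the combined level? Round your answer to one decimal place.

N identical incoherent sources raise the level by 10·log₁₀ N.
L_total = 79 + 10·log₁₀(12) = 79 + 10.792 = 89.79 dB SPL.

89.8 dB SPL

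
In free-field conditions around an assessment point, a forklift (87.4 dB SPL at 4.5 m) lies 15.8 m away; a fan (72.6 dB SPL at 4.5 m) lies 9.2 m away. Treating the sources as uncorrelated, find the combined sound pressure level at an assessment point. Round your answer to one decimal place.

Propagate each source to the receiver with L = L_ref − 20·log₁₀(r/r_ref), then add intensities.
forklift: 87.4 − 20·log₁₀(15.8/4.5) = 87.4 − 10.91 = 76.49 dB SPL.
fan: 72.6 − 20·log₁₀(9.2/4.5) = 72.6 − 6.21 = 66.39 dB SPL.
Σ 10^(L/10) = 4.893e+07 → L_total = 10·log₁₀(4.893e+07) = 76.90 dB SPL.

76.9 dB SPL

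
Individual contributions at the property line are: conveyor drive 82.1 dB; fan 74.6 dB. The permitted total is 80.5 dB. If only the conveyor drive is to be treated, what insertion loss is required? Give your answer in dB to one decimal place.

The untreated sources together contribute 10^(74.6/10) = 2.884e+07, i.e. 74.60 dB.
The limit corresponds to 10^(80.5/10) = 1.122e+08; subtracting the fixed part leaves 8.336e+07 for the conveyor drive, i.e. 79.21 dB.
So the conveyor drive must be reduced from 82.1 to 79.21 dB: IL = 2.89 dB.

2.9 dB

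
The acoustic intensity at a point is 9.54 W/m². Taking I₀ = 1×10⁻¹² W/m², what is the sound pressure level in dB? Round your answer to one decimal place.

Dividing by I₀ shifts the exponent by 12: I/I₀ = 9.54×10^12.
L = 10·(0.9795 + 12) = 129.80 dB.

129.8 dB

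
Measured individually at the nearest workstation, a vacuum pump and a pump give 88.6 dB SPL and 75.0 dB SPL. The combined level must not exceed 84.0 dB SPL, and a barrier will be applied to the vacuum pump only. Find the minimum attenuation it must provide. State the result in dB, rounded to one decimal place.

5.2 dB

Fixed contribution from the other source: Σ 10^(L/10) = 10^(75.0/10) = 3.162e+07 (75.00 dB SPL).
The limit corresponds to 10^(84.0/10) = 2.512e+08; subtracting the fixed part leaves 2.196e+08 for the vacuum pump, i.e. 83.42 dB SPL.
Required insertion loss = 88.6 − 83.42 = 5.18 dB.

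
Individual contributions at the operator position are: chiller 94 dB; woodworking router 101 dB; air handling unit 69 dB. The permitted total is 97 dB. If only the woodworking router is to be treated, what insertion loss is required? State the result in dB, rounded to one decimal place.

Fixed contribution from the other sources: Σ 10^(L/10) = 10^(94/10) + 10^(69/10) = 2.520e+09 (94.01 dB).
The limit corresponds to 10^(97/10) = 5.012e+09; subtracting the fixed part leaves 2.492e+09 for the woodworking router, i.e. 93.97 dB.
So the woodworking router must be reduced from 101 to 93.97 dB: IL = 7.03 dB.

7.0 dB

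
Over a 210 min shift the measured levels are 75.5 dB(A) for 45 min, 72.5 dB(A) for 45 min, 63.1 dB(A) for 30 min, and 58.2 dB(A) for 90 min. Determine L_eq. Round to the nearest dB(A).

The energy average is taken in the linear domain: L_eq = 10·log₁₀[(Σ tᵢ·10^(Lᵢ/10))/T], T = 210 min.
Σ tᵢ·10^(Lᵢ/10) = 45·10^(75.5/10) + 45·10^(72.5/10) + 30·10^(63.1/10) + 90·10^(58.2/10) = 2.518e+09.
L_eq = 10·log₁₀(2.518e+09/210) = 70.79 dB(A).

71 dB(A)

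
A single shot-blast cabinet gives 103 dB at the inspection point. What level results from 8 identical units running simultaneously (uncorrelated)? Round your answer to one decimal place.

N identical incoherent sources raise the level by 10·log₁₀ N.
L_total = 103 + 10·log₁₀(8) = 103 + 9.031 = 112.03 dB.

112.0 dB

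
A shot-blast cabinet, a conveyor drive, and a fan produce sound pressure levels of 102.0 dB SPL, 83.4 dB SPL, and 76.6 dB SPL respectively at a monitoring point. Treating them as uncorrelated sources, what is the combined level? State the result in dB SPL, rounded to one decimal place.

102.1 dB SPL

For uncorrelated sources the intensities add, so convert each level to linear form, sum, and take 10·log₁₀ of the total.
Σ 10^(L/10) = 10^(102.0/10) + 10^(83.4/10) + 10^(76.6/10) = 1.611e+10.
L_total = 10·log₁₀(1.611e+10) = 102.07 dB SPL.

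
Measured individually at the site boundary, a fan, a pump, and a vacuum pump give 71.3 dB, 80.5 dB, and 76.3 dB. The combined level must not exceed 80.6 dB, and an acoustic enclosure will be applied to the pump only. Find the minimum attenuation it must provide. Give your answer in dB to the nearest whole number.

Everything except the pump sums to 10^(71.3/10) + 10^(76.3/10) = 5.615e+07 in linear terms, 77.49 dB.
To meet 80.6 dB overall, the treated pump may contribute at most 10^(80.6/10) − 5.615e+07 = 5.867e+07, i.e. 77.68 dB.
So the pump must be reduced from 80.5 to 77.68 dB: IL = 2.82 dB.

3 dB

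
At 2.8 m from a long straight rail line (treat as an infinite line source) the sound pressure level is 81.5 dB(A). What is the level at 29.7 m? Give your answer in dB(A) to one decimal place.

71.2 dB(A)

Cylindrical spreading from a line source gives a 10·log₁₀(r₂/r₁) drop.
L₂ = 81.5 − 10·log₁₀(29.7/2.8) = 81.5 − 10.256 = 71.24 dB(A).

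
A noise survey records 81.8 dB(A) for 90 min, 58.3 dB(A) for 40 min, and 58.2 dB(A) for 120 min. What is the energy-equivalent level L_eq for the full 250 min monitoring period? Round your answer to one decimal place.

The energy average is taken in the linear domain: L_eq = 10·log₁₀[(Σ tᵢ·10^(Lᵢ/10))/T], T = 250 min.
Σ tᵢ·10^(Lᵢ/10) = 90·10^(81.8/10) + 40·10^(58.3/10) + 120·10^(58.2/10) = 1.373e+10.
L_eq = 10·log₁₀(1.373e+10/250) = 77.40 dB(A).

77.4 dB(A)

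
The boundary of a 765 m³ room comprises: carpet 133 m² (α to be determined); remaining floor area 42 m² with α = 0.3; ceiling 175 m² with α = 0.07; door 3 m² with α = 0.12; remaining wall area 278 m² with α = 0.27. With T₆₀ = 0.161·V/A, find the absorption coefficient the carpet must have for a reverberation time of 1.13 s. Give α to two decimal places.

0.07

A = 0.161·V/T₆₀ = 0.161·765/1.13 = 109.00 m² sabins.
Absorption from the other surfaces = 42·0.3 + 175·0.07 + 3·0.12 + 278·0.27 = 100.27 m², so the carpet must supply 8.73 m² over 133 m².
α = 8.73/133 = 0.066.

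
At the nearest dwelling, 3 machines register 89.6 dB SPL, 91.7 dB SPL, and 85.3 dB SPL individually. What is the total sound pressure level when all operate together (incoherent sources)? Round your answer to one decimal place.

For uncorrelated sources the intensities add, so convert each level to linear form, sum, and take 10·log₁₀ of the total.
Σ 10^(L/10) = 10^(89.6/10) + 10^(91.7/10) + 10^(85.3/10) = 2.730e+09.
L_total = 10·log₁₀(2.730e+09) = 94.36 dB SPL.

94.4 dB SPL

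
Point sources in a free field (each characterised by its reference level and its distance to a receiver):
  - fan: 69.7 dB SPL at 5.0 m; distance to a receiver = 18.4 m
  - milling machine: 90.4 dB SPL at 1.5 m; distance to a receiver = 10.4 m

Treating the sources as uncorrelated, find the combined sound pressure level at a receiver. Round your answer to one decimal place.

Propagate each source to the receiver with L = L_ref − 20·log₁₀(r/r_ref), then add intensities.
fan: 69.7 − 20·log₁₀(18.4/5.0) = 69.7 − 11.32 = 58.38 dB SPL.
milling machine: 90.4 − 20·log₁₀(10.4/1.5) = 90.4 − 16.82 = 73.58 dB SPL.
Σ 10^(L/10) = 2.350e+07 → L_total = 10·log₁₀(2.350e+07) = 73.71 dB SPL.

73.7 dB SPL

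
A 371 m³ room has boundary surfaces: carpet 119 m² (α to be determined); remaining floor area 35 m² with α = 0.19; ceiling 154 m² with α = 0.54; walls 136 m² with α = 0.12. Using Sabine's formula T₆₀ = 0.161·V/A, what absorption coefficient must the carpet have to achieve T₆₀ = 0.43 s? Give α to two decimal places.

0.28

Required total absorption A = 0.161·371/0.43 = 138.91 m².
Absorption from the other surfaces = 35·0.19 + 154·0.54 + 136·0.12 = 106.13 m², so the carpet must supply 32.78 m² over 119 m².
α = 32.78/119 = 0.275.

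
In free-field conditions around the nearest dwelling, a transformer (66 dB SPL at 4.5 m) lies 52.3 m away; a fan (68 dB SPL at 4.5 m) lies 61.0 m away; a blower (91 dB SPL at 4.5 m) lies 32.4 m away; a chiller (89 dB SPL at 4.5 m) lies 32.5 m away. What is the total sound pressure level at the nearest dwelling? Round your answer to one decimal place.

76.0 dB SPL

Propagate each source to the receiver with L = L_ref − 20·log₁₀(r/r_ref), then add intensities.
transformer: 66 − 20·log₁₀(52.3/4.5) = 66 − 21.31 = 44.69 dB SPL.
fan: 68 − 20·log₁₀(61.0/4.5) = 68 − 22.64 = 45.36 dB SPL.
blower: 91 − 20·log₁₀(32.4/4.5) = 91 − 17.15 = 73.85 dB SPL.
chiller: 89 − 20·log₁₀(32.5/4.5) = 89 − 17.17 = 71.83 dB SPL.
Σ 10^(L/10) = 3.958e+07 → L_total = 10·log₁₀(3.958e+07) = 75.97 dB SPL.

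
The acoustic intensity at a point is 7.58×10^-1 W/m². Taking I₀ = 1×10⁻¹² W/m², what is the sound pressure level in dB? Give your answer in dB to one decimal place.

118.8 dB

Dividing by I₀ shifts the exponent by 12: I/I₀ = 7.58×10^11.
L = 10·(0.8797 + 11) = 118.80 dB.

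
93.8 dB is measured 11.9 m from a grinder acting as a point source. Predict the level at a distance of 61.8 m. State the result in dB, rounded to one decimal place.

79.5 dB

Spherical spreading from a point source gives a 20·log₁₀(r₂/r₁) drop.
L₂ = 93.8 − 20·log₁₀(61.8/11.9) = 93.8 − 14.309 = 79.49 dB.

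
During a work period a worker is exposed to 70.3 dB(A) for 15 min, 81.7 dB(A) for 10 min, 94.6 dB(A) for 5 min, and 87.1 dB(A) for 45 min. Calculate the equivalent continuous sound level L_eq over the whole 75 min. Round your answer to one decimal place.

The energy average is taken in the linear domain: L_eq = 10·log₁₀[(Σ tᵢ·10^(Lᵢ/10))/T], T = 75 min.
Σ tᵢ·10^(Lᵢ/10) = 15·10^(70.3/10) + 10·10^(81.7/10) + 5·10^(94.6/10) + 45·10^(87.1/10) = 3.914e+10.
L_eq = 10·log₁₀(3.914e+10/75) = 87.18 dB(A).

87.2 dB(A)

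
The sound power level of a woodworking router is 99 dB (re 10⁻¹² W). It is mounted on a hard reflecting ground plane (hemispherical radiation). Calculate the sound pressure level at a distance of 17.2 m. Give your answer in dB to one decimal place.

The power spreads over a hemisphere of area 2π·r², so L_p = L_w − 10·log₁₀(2π·r²).
2π·r² = 1859 m², 10·log₁₀ of that is 32.692 dB.
L_p = 99 − 32.692 = 66.31 dB.

66.3 dB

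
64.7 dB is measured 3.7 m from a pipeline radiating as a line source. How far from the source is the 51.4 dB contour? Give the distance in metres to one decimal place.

79.1 m

For a line source L₁ − L₂ = 10·log₁₀(r₂/r₁), so r₂ = r₁·10^((L₁−L₂)/10).
r₂ = 3.7·10^((64.7−51.4)/10) = 3.7·10^(13.3/10) = 79.10 m.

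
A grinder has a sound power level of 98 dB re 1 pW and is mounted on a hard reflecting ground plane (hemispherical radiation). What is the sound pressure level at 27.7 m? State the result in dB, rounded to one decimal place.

61.2 dB

The power spreads over a hemisphere of area 2π·r², so L_p = L_w − 10·log₁₀(2π·r²).
2π·r² = 4821 m², 10·log₁₀ of that is 36.831 dB.
L_p = 98 − 36.831 = 61.17 dB.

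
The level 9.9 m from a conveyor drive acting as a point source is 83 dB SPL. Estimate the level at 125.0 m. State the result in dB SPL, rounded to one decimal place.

61.0 dB SPL

Spherical spreading from a point source gives a 20·log₁₀(r₂/r₁) drop.
L₂ = 83 − 20·log₁₀(125.0/9.9) = 83 − 22.025 = 60.97 dB SPL.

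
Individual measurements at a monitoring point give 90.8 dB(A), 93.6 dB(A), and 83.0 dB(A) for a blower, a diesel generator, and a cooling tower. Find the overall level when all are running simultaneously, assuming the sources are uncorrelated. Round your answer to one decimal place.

For uncorrelated sources the intensities add, so convert each level to linear form, sum, and take 10·log₁₀ of the total.
Σ 10^(L/10) = 10^(90.8/10) + 10^(93.6/10) + 10^(83.0/10) = 3.693e+09.
L_total = 10·log₁₀(3.693e+09) = 95.67 dB(A).

95.7 dB(A)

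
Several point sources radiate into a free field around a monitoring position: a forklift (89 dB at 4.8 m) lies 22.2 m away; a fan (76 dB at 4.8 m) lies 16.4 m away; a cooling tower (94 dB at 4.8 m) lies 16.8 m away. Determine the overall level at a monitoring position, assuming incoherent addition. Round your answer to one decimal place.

83.9 dB

Apply inverse-square spreading to bring every level to the receiver, then sum 10^(L/10).
forklift: 89 − 20·log₁₀(22.2/4.8) = 89 − 13.30 = 75.70 dB.
fan: 76 − 20·log₁₀(16.4/4.8) = 76 − 10.67 = 65.33 dB.
cooling tower: 94 − 20·log₁₀(16.8/4.8) = 94 − 10.88 = 83.12 dB.
Σ 10^(L/10) = 2.456e+08 → L_total = 10·log₁₀(2.456e+08) = 83.90 dB.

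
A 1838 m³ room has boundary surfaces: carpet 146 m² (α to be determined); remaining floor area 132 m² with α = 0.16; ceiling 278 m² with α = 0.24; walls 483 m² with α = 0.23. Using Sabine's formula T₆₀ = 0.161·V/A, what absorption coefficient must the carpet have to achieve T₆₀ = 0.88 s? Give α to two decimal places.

0.94

Required total absorption A = 0.161·1838/0.88 = 336.27 m².
Absorption from the other surfaces = 132·0.16 + 278·0.24 + 483·0.23 = 198.93 m², so the carpet must supply 137.34 m² over 146 m².
α = 137.34/146 = 0.941.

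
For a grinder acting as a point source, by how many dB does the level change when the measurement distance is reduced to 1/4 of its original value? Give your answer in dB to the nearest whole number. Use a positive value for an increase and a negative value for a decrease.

+12 dB

With spherical spreading the level changes by −20·log₁₀(r₂/r₁).
ΔL = −20·log₁₀(0.25) = +12.04 dB.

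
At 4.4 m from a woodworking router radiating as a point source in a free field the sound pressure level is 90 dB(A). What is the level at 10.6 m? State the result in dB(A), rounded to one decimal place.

82.4 dB(A)

Spherical spreading from a point source gives a 20·log₁₀(r₂/r₁) drop.
L₂ = 90 − 20·log₁₀(10.6/4.4) = 90 − 7.637 = 82.36 dB(A).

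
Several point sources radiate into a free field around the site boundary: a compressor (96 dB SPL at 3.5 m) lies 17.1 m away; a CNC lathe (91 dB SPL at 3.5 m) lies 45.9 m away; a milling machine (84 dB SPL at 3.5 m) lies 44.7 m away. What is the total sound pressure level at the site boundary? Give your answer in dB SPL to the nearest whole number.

First find each source's level at the receiver (point-source: −20·log₁₀(r/r_ref)), then combine on an intensity basis.
compressor: 96 − 20·log₁₀(17.1/3.5) = 96 − 13.78 = 82.22 dB SPL.
CNC lathe: 91 − 20·log₁₀(45.9/3.5) = 91 − 22.35 = 68.65 dB SPL.
milling machine: 84 − 20·log₁₀(44.7/3.5) = 84 − 22.12 = 61.88 dB SPL.
Σ 10^(L/10) = 1.756e+08 → L_total = 10·log₁₀(1.756e+08) = 82.45 dB SPL.

82 dB SPL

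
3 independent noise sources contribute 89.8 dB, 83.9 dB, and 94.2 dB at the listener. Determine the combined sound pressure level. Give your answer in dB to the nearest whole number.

Incoherent sources combine by intensity addition: L_total = 10·log₁₀(Σ 10^(L_i/10)).
Σ 10^(L/10) = 10^(89.8/10) + 10^(83.9/10) + 10^(94.2/10) = 3.831e+09.
L_total = 10·log₁₀(3.831e+09) = 95.83 dB.

96 dB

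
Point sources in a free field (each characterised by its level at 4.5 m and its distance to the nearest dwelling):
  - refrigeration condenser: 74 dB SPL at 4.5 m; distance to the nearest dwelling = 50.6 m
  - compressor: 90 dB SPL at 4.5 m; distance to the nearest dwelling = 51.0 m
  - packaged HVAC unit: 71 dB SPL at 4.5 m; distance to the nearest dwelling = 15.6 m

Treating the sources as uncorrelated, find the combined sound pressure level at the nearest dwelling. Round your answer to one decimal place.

Apply inverse-square spreading to bring every level to the receiver, then sum 10^(L/10).
refrigeration condenser: 74 − 20·log₁₀(50.6/4.5) = 74 − 21.02 = 52.98 dB SPL.
compressor: 90 − 20·log₁₀(51.0/4.5) = 90 − 21.09 = 68.91 dB SPL.
packaged HVAC unit: 71 − 20·log₁₀(15.6/4.5) = 71 − 10.80 = 60.20 dB SPL.
Σ 10^(L/10) = 9.032e+06 → L_total = 10·log₁₀(9.032e+06) = 69.56 dB SPL.

69.6 dB SPL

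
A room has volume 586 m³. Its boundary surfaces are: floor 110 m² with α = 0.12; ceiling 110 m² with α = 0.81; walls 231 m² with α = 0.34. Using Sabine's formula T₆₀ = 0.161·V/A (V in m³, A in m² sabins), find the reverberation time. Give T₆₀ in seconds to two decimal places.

Summing Sᵢαᵢ: 110·0.12 + 110·0.81 + 231·0.34 = 180.84 m².
T₆₀ = 0.161 × 586 / 180.84 = 0.522 s.

0.52 s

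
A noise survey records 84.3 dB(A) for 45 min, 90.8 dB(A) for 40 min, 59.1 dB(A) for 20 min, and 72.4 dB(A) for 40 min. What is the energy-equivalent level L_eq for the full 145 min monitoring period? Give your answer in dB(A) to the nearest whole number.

The energy average is taken in the linear domain: L_eq = 10·log₁₀[(Σ tᵢ·10^(Lᵢ/10))/T], T = 145 min.
Σ tᵢ·10^(Lᵢ/10) = 45·10^(84.3/10) + 40·10^(90.8/10) + 20·10^(59.1/10) + 40·10^(72.4/10) = 6.091e+10.
L_eq = 10·log₁₀(6.091e+10/145) = 86.23 dB(A).

86 dB(A)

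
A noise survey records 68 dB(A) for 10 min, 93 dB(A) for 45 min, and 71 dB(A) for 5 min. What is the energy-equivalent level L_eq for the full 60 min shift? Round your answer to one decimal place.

The energy average is taken in the linear domain: L_eq = 10·log₁₀[(Σ tᵢ·10^(Lᵢ/10))/T], T = 60 min.
Σ tᵢ·10^(Lᵢ/10) = 10·10^(68/10) + 45·10^(93/10) + 5·10^(71/10) = 8.991e+10.
L_eq = 10·log₁₀(8.991e+10/60) = 91.76 dB(A).

91.8 dB(A)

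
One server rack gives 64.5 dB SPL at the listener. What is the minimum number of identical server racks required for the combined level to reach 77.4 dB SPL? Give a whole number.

The shortfall is 77.4 − 64.5 = 12.9 dB, and N units add 10·log₁₀ N, so need 10·log₁₀ N ≥ 12.9.
N ≥ 10^(12.9/10) = 19.498, so N = 20.

20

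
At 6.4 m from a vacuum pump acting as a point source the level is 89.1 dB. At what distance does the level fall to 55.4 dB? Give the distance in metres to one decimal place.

Point-source spreading drops the level by 20·log₁₀(r₂/r₁); inverting, r₂/r₁ = 10^(ΔL/20).
r₂ = 6.4·10^((89.1−55.4)/20) = 6.4·10^(33.7/20) = 309.87 m.

309.9 m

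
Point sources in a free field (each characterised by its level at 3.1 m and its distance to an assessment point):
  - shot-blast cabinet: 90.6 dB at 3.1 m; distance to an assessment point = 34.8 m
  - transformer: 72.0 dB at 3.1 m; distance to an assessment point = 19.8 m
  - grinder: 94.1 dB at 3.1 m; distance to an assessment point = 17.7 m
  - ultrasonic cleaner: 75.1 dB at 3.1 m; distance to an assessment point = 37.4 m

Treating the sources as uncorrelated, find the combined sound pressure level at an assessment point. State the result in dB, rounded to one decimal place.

Propagate each source to the receiver with L = L_ref − 20·log₁₀(r/r_ref), then add intensities.
shot-blast cabinet: 90.6 − 20·log₁₀(34.8/3.1) = 90.6 − 21.00 = 69.60 dB.
transformer: 72.0 − 20·log₁₀(19.8/3.1) = 72.0 − 16.11 = 55.89 dB.
grinder: 94.1 − 20·log₁₀(17.7/3.1) = 94.1 − 15.13 = 78.97 dB.
ultrasonic cleaner: 75.1 − 20·log₁₀(37.4/3.1) = 75.1 − 21.63 = 53.47 dB.
Σ 10^(L/10) = 8.857e+07 → L_total = 10·log₁₀(8.857e+07) = 79.47 dB.

79.5 dB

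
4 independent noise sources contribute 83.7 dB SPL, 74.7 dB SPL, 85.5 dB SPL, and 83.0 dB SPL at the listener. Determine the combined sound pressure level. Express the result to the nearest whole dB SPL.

89 dB SPL

For uncorrelated sources the intensities add, so convert each level to linear form, sum, and take 10·log₁₀ of the total.
Σ 10^(L/10) = 10^(83.7/10) + 10^(74.7/10) + 10^(85.5/10) + 10^(83.0/10) = 8.183e+08.
L_total = 10·log₁₀(8.183e+08) = 89.13 dB SPL.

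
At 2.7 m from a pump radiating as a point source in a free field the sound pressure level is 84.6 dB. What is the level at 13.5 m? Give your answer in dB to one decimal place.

Point-source attenuation: ΔL = 20·log₁₀(r₂/r₁) = 20·log₁₀(13.5/2.7) = 13.979 dB.
L₂ = 84.6 − 20·log₁₀(13.5/2.7) = 84.6 − 13.979 = 70.62 dB.

70.6 dB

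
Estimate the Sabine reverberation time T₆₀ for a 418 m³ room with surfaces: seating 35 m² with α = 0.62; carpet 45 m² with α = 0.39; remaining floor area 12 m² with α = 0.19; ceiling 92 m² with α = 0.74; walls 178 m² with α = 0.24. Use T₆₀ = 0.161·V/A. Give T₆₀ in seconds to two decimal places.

Summing Sᵢαᵢ: 35·0.62 + 45·0.39 + 12·0.19 + 92·0.74 + 178·0.24 = 152.33 m².
T₆₀ = 0.161 × 418 / 152.33 = 0.442 s.

0.44 s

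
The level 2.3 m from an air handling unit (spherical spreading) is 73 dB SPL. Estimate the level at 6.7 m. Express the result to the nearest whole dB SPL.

Point-source attenuation: ΔL = 20·log₁₀(r₂/r₁) = 20·log₁₀(6.7/2.3) = 9.287 dB.
L₂ = 73 − 20·log₁₀(6.7/2.3) = 73 − 9.287 = 63.71 dB SPL.

64 dB SPL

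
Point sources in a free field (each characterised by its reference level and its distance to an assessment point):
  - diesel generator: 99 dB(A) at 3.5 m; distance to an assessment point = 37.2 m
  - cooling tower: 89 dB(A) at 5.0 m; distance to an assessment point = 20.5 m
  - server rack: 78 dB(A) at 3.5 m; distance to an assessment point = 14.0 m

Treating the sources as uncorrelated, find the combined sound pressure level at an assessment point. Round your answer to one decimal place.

Apply inverse-square spreading to bring every level to the receiver, then sum 10^(L/10).
diesel generator: 99 − 20·log₁₀(37.2/3.5) = 99 − 20.53 = 78.47 dB(A).
cooling tower: 89 − 20·log₁₀(20.5/5.0) = 89 − 12.26 = 76.74 dB(A).
server rack: 78 − 20·log₁₀(14.0/3.5) = 78 − 12.04 = 65.96 dB(A).
Σ 10^(L/10) = 1.215e+08 → L_total = 10·log₁₀(1.215e+08) = 80.85 dB(A).

80.8 dB(A)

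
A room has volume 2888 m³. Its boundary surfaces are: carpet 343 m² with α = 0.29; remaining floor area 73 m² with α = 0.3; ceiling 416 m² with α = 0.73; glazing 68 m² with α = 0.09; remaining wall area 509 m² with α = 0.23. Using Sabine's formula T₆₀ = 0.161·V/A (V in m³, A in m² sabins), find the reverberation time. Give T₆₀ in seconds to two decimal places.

0.85 s

A = Σ Sᵢαᵢ = 343·0.29 + 73·0.3 + 416·0.73 + 68·0.09 + 509·0.23 = 548.24 m².
T₆₀ = 0.161·V/A = 0.161·2888/548.24 = 0.848 s.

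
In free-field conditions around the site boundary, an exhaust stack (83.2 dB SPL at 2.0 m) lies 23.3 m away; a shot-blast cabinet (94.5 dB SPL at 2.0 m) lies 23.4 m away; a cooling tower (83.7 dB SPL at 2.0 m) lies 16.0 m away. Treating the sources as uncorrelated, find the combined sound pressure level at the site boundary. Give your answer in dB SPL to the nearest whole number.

Propagate each source to the receiver with L = L_ref − 20·log₁₀(r/r_ref), then add intensities.
exhaust stack: 83.2 − 20·log₁₀(23.3/2.0) = 83.2 − 21.33 = 61.87 dB SPL.
shot-blast cabinet: 94.5 − 20·log₁₀(23.4/2.0) = 94.5 − 21.36 = 73.14 dB SPL.
cooling tower: 83.7 − 20·log₁₀(16.0/2.0) = 83.7 − 18.06 = 65.64 dB SPL.
Σ 10^(L/10) = 2.579e+07 → L_total = 10·log₁₀(2.579e+07) = 74.11 dB SPL.

74 dB SPL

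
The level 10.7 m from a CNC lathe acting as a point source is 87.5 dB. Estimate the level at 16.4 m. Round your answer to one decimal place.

83.8 dB

For a point source, L₂ = L₁ − 20·log₁₀(r₂/r₁).
L₂ = 87.5 − 20·log₁₀(16.4/10.7) = 87.5 − 3.709 = 83.79 dB.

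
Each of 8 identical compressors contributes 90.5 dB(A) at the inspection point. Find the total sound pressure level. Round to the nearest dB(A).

L_total = L₁ + 10·log₁₀ N for N identical incoherent sources.
L_total = 90.5 + 10·log₁₀(8) = 90.5 + 9.031 = 99.53 dB(A).

100 dB(A)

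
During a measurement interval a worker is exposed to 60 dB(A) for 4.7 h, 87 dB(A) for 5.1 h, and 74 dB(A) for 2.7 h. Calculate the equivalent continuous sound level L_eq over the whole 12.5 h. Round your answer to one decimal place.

83.2 dB(A)

L_eq = 10·log₁₀[(1/T)·Σ tᵢ·10^(Lᵢ/10)] with T = 12.5 h.
Σ tᵢ·10^(Lᵢ/10) = 4.7·10^(60/10) + 5.1·10^(87/10) + 2.7·10^(74/10) = 2.629e+09.
L_eq = 10·log₁₀(2.629e+09/12.5) = 83.23 dB(A).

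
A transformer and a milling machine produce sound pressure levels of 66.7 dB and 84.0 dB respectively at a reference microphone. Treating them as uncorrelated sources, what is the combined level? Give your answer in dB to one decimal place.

Incoherent sources combine by intensity addition: L_total = 10·log₁₀(Σ 10^(L_i/10)).
Σ 10^(L/10) = 10^(66.7/10) + 10^(84.0/10) = 2.559e+08.
L_total = 10·log₁₀(2.559e+08) = 84.08 dB.

84.1 dB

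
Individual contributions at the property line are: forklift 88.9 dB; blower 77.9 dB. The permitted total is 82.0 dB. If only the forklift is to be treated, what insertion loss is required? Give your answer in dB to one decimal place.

Everything except the forklift sums to 10^(77.9/10) = 6.166e+07 in linear terms, 77.90 dB.
The limit corresponds to 10^(82.0/10) = 1.585e+08; subtracting the fixed part leaves 9.683e+07 for the forklift, i.e. 79.86 dB.
Required insertion loss = 88.9 − 79.86 = 9.04 dB.

9.0 dB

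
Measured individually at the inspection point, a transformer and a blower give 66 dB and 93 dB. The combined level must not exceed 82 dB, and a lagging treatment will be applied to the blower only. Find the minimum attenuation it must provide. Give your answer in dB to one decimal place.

11.1 dB

The untreated sources together contribute 10^(66/10) = 3.981e+06, i.e. 66.00 dB.
The limit corresponds to 10^(82/10) = 1.585e+08; subtracting the fixed part leaves 1.545e+08 for the blower, i.e. 81.89 dB.
So the blower must be reduced from 93 to 81.89 dB: IL = 11.11 dB.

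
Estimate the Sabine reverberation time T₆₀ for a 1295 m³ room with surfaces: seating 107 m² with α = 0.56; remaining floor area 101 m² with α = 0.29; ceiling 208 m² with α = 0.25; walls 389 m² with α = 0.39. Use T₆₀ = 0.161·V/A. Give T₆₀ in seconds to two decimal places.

A = Σ Sᵢαᵢ = 107·0.56 + 101·0.29 + 208·0.25 + 389·0.39 = 292.92 m².
T₆₀ = 0.161 × 1295 / 292.92 = 0.712 s.

0.71 s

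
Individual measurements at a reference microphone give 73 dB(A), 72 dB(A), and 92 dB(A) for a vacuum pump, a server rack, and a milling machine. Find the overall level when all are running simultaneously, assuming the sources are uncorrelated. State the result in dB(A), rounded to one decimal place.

For uncorrelated sources the intensities add, so convert each level to linear form, sum, and take 10·log₁₀ of the total.
Σ 10^(L/10) = 10^(73/10) + 10^(72/10) + 10^(92/10) = 1.621e+09.
L_total = 10·log₁₀(1.621e+09) = 92.10 dB(A).

92.1 dB(A)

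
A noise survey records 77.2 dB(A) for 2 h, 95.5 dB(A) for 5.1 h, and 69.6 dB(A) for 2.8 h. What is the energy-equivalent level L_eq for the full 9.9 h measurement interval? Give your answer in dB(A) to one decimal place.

L_eq = 10·log₁₀[(1/T)·Σ tᵢ·10^(Lᵢ/10)] with T = 9.9 h.
Σ tᵢ·10^(Lᵢ/10) = 2·10^(77.2/10) + 5.1·10^(95.5/10) + 2.8·10^(69.6/10) = 1.823e+10.
L_eq = 10·log₁₀(1.823e+10/9.9) = 92.65 dB(A).

92.7 dB(A)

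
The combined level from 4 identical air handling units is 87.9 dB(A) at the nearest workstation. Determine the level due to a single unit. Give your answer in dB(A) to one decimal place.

81.9 dB(A)

Dividing the total intensity by 4 lowers the level by 10·log₁₀ 4 = 6.021 dB: L₁ = 87.9 − 6.021.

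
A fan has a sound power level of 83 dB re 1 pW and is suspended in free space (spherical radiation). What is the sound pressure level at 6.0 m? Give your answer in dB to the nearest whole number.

The power spreads over a sphere of area 4π·r², so L_p = L_w − 10·log₁₀(4π·r²).
4π·r² = 452.4 m², 10·log₁₀ of that is 26.555 dB.
L_p = 83 − 26.555 = 56.44 dB.

56 dB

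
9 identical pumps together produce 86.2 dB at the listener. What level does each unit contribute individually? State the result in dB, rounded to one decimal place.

For N identical incoherent sources L_total = L₁ + 10·log₁₀ N, so L₁ = 86.2 − 10·log₁₀(9) = 86.2 − 9.542.

76.7 dB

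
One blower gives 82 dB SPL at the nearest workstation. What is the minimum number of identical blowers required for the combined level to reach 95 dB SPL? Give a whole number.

Need L₁ + 10·log₁₀ N ≥ 95, i.e. log₁₀ N ≥ 1.30.
N ≥ 10^(13.0/10) = 19.953, so N = 20.

20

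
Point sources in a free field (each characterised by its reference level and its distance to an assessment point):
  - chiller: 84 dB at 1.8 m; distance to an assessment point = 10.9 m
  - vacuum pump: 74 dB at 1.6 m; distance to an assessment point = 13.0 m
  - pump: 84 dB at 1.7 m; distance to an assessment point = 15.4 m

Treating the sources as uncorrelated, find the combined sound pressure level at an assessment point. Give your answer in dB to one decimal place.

Propagate each source to the receiver with L = L_ref − 20·log₁₀(r/r_ref), then add intensities.
chiller: 84 − 20·log₁₀(10.9/1.8) = 84 − 15.64 = 68.36 dB.
vacuum pump: 74 − 20·log₁₀(13.0/1.6) = 74 − 18.20 = 55.80 dB.
pump: 84 − 20·log₁₀(15.4/1.7) = 84 − 19.14 = 64.86 dB.
Σ 10^(L/10) = 1.029e+07 → L_total = 10·log₁₀(1.029e+07) = 70.12 dB.

70.1 dB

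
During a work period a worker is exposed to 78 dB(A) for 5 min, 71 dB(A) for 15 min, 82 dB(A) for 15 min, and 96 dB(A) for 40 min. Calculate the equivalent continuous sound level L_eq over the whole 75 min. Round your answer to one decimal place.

93.3 dB(A)

The energy average is taken in the linear domain: L_eq = 10·log₁₀[(Σ tᵢ·10^(Lᵢ/10))/T], T = 75 min.
Σ tᵢ·10^(Lᵢ/10) = 5·10^(78/10) + 15·10^(71/10) + 15·10^(82/10) + 40·10^(96/10) = 1.621e+11.
L_eq = 10·log₁₀(1.621e+11/75) = 93.35 dB(A).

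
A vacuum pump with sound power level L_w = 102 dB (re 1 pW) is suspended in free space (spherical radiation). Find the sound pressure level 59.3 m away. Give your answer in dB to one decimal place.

L_p = L_w − 10·log₁₀(4π·r²) with r = 59.3 m.
4π·r² = 4.419e+04 m², 10·log₁₀ of that is 46.453 dB.
L_p = 102 − 46.453 = 55.55 dB.

55.5 dB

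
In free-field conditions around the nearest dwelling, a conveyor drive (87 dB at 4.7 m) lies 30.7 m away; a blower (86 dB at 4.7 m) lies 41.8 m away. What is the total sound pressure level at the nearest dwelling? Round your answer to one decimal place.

72.2 dB

Apply inverse-square spreading to bring every level to the receiver, then sum 10^(L/10).
conveyor drive: 87 − 20·log₁₀(30.7/4.7) = 87 − 16.30 = 70.70 dB.
blower: 86 − 20·log₁₀(41.8/4.7) = 86 − 18.98 = 67.02 dB.
Σ 10^(L/10) = 1.678e+07 → L_total = 10·log₁₀(1.678e+07) = 72.25 dB.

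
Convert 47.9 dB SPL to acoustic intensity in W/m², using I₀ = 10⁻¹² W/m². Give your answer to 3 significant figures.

6.17e-08 W/m²

I = I₀·10^(L/10) = 10⁻¹² × 10^(47.9/10) = 10^(-7.210).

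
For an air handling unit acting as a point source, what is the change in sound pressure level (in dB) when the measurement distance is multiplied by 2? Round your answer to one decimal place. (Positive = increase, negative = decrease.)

-6.0 dB

A point source loses 6 dB per doubling of distance; generally ΔL = −20·log₁₀(r₂/r₁).
ΔL = −20·log₁₀(2) = -6.02 dB.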